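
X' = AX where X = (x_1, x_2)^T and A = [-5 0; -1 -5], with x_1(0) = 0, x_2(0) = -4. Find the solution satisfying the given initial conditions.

x_1(t) = 0, x_2(t) = -4e^(-5t)

Coefficient matrix A = [[-5, 0], [-1, -5]].
Characteristic polynomial det(A - λI) = λ^2 + 10λ + 25 = 0.
Single eigenvalue λ = -5 with algebraic multiplicity 2.
Eigenvector v = (0,-1); generalized eigenvector w with (A-λI)w=v is (1,1).
General solution: e^(-5t)[C_1·v + C_2·(t·v + w)].
Applying x_1(0)=0, x_2(0)=-4 gives C_1=4, C_2=0.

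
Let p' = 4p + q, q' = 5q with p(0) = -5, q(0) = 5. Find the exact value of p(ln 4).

2560

A = [[4,1],[0,5]]; eigenvalues λ = 5, 4.
Eigenvectors: (1,1) for λ=5, (-1,0) for λ=4.
From the initial condition, c_1 = 5, c_2 = 10.
p(ln 4) = (5)(4^5)(1) + (10)(4^4)(-1) = 2560.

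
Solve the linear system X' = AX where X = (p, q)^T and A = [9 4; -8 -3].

Coefficient matrix A = [[9, 4], [-8, -3]].
Characteristic polynomial det(A - λI) = λ^2 - 6λ + 5 = 0.
Eigenvalues λ = 1, 5.
For λ=1: (A-λI) row 1 is [8, 4], so an eigenvector is (1, -2).
For λ=5: (A-λI) row 1 is [4, 4], so an eigenvector is (1, -1).
General solution: c_1e^(t)(1,-2) + c_2e^(5t)(1,-1).

p(t) = c_1e^(t) + c_2e^(5t), q(t) = -2c_1e^(t) - c_2e^(5t)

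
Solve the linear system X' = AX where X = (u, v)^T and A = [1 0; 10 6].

Coefficient matrix A = [[1, 0], [10, 6]].
Characteristic polynomial det(A - λI) = λ^2 - 7λ + 6 = 0.
Eigenvalues λ = 1, 6.
For λ=1: (A-λI) row 2 is [10, 5], so an eigenvector is (1, -2).
For λ=6: (A-λI) row 1 is [-5, 0], so an eigenvector is (0, 1).
General solution: c_1e^(t)(1,-2) + c_2e^(6t)(0,1).

u(t) = c_1e^(t), v(t) = -2c_1e^(t) + c_2e^(6t)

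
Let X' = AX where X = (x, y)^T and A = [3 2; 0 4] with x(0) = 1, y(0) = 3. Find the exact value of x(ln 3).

A = [[3,2],[0,4]]; eigenvalues λ = 3, 4.
Eigenvectors: (1,0) for λ=3, (2,1) for λ=4.
From the initial condition, c_1 = -5, c_2 = 3.
x(ln 3) = (-5)(3^3)(1) + (3)(3^4)(2) = 351.

351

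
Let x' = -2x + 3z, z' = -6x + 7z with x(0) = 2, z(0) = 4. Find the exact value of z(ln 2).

A = [[-2,3],[-6,7]]; eigenvalues λ = 1, 4.
Eigenvectors: (-1,-1) for λ=1, (1,2) for λ=4.
From the initial condition, c_1 = 0, c_2 = 2.
z(ln 2) = (0)(2^1)(-1) + (2)(2^4)(2) = 64.

64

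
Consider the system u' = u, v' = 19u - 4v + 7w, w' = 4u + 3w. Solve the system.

u(t) = c_3e^(t), v(t) = c_1e^(3t) + c_2e^(-4t) + c_3e^(t), w(t) = c_1e^(3t) - 2c_3e^(t)

Coefficient matrix A = [[1, 0, 0], [19, -4, 7], [4, 0, 3]].
det(A - λI) = 0 gives eigenvalues λ = 3, -4, 1.
For λ=3: eigenvector (0,1,1).
For λ=-4: eigenvector (0,1,0).
For λ=1: eigenvector (1,1,-2).
General solution: c_1e^(3t)(0,1,1) + c_2e^(-4t)(0,1,0) + c_3e^(t)(1,1,-2).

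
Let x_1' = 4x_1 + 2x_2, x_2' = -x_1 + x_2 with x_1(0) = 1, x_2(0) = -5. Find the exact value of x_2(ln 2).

A = [[4,2],[-1,1]]; eigenvalues λ = 2, 3.
Eigenvectors: (1,-1) for λ=2, (-2,1) for λ=3.
From the initial condition, c_1 = 9, c_2 = 4.
x_2(ln 2) = (9)(2^2)(-1) + (4)(2^3)(1) = -4.

-4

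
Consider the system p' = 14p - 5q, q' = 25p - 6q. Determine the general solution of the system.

Coefficient matrix A = [[14, -5], [25, -6]].
Characteristic polynomial det(A - λI) = λ^2 - 8λ + 41 = 0.
Eigenvalues λ = 4 ± 5i (complex conjugate pair).
For λ=4+5i: an eigenvector is (1,2) - i(0,1) = (1, 2 - i).
A real fundamental pair from Re and Im of e^((4+5i)t)v: X_1 = e^(4t)(cos(5t)·(1,2) + sin(5t)·(0,1)), X_2 = e^(4t)(sin(5t)·(1,2) - cos(5t)·(0,1)).
General solution: C_1X_1 + C_2X_2.

p(t) = C_1e^(4t)cos(5t) + C_2e^(4t)sin(5t), q(t) = C_1e^(4t)sin(5t) + 2C_1e^(4t)cos(5t) + 2C_2e^(4t)sin(5t) - C_2e^(4t)cos(5t)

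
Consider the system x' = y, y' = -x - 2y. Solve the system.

Coefficient matrix A = [[0, 1], [-1, -2]].
Characteristic polynomial det(A - λI) = λ^2 + 2λ + 1 = 0.
Single eigenvalue λ = -1 with algebraic multiplicity 2.
Eigenvector v = (1,-1); generalized eigenvector w with (A-λI)w=v is (0,1).
General solution: e^(-t)[c_1·v + c_2·(t·v + w)].

x(t) = c_1e^(-t) + c_2te^(-t), y(t) = -c_1e^(-t) - c_2te^(-t) + c_2e^(-t)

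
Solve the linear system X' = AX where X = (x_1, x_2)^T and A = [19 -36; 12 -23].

Coefficient matrix A = [[19, -36], [12, -23]].
Characteristic polynomial det(A - λI) = λ^2 + 4λ - 5 = 0.
Eigenvalues λ = 1, -5.
For λ=1: (A-λI) row 1 is [18, -36], so an eigenvector is (2, 1).
For λ=-5: (A-λI) row 1 is [24, -36], so an eigenvector is (-3, -2).
General solution: c_1e^(t)(2,1) + c_2e^(-5t)(-3,-2).

x_1(t) = 2c_1e^(t) - 3c_2e^(-5t), x_2(t) = c_1e^(t) - 2c_2e^(-5t)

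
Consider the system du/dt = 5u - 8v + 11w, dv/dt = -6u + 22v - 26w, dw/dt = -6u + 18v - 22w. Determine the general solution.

Coefficient matrix A = [[5, -8, 11], [-6, 22, -26], [-6, 18, -22]].
det(A - λI) = 0 gives eigenvalues λ = -1, 4, 2.
For λ=-1: eigenvector (-1,2,2).
For λ=4: eigenvector (-1,4,3).
For λ=2: eigenvector (1,-1,-1).
General solution: K_1e^(-t)(-1,2,2) + K_2e^(4t)(-1,4,3) + K_3e^(2t)(1,-1,-1).

u(t) = -K_1e^(-t) - K_2e^(4t) + K_3e^(2t), v(t) = 2K_1e^(-t) + 4K_2e^(4t) - K_3e^(2t), w(t) = 2K_1e^(-t) + 3K_2e^(4t) - K_3e^(2t)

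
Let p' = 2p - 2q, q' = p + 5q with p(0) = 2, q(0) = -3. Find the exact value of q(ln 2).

-56

A = [[2,-2],[1,5]]; eigenvalues λ = 4, 3.
Eigenvectors: (1,-1) for λ=4, (2,-1) for λ=3.
From the initial condition, c_1 = 4, c_2 = -1.
q(ln 2) = (4)(2^4)(-1) + (-1)(2^3)(-1) = -56.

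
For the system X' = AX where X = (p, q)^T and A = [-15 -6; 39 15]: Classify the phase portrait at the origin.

center

A = [[-15,-6],[39,15]]; det(A-λI) = λ^2 + 9.
λ = 0 ± 3i: zero real part.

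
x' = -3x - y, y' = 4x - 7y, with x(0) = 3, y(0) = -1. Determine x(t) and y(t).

x(t) = 7te^(-5t) + 3e^(-5t), y(t) = 14te^(-5t) - e^(-5t)

Coefficient matrix A = [[-3, -1], [4, -7]].
Characteristic polynomial det(A - λI) = λ^2 + 10λ + 25 = 0.
Single eigenvalue λ = -5 with algebraic multiplicity 2.
Eigenvector v = (-1,-2); generalized eigenvector w with (A-λI)w=v is (0,1).
General solution: e^(-5t)[C_1·v + C_2·(t·v + w)].
Applying x(0)=3, y(0)=-1 gives C_1=-3, C_2=-7.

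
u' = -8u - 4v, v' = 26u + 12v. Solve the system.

Coefficient matrix A = [[-8, -4], [26, 12]].
Characteristic polynomial det(A - λI) = λ^2 - 4λ + 8 = 0.
Eigenvalues λ = 2 ± 2i (complex conjugate pair).
For λ=2+2i: an eigenvector is (-1,2) - i(1,-3) = (-1 - i, 2 + 3i).
A real fundamental pair from Re and Im of e^((2+2i)t)v: X_1 = e^(2t)(cos(2t)·(-1,2) + sin(2t)·(1,-3)), X_2 = e^(2t)(sin(2t)·(-1,2) - cos(2t)·(1,-3)).
General solution: K_1X_1 + K_2X_2.

u(t) = K_1e^(2t)sin(2t) - K_1e^(2t)cos(2t) - K_2e^(2t)sin(2t) - K_2e^(2t)cos(2t), v(t) = -3K_1e^(2t)sin(2t) + 2K_1e^(2t)cos(2t) + 2K_2e^(2t)sin(2t) + 3K_2e^(2t)cos(2t)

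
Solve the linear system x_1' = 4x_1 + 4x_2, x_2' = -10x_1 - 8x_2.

Coefficient matrix A = [[4, 4], [-10, -8]].
Characteristic polynomial det(A - λI) = λ^2 + 4λ + 8 = 0.
Eigenvalues λ = -2 ± 2i (complex conjugate pair).
For λ=-2+2i: an eigenvector is (-1,1) - i(-1,2) = (-1 + i, 1 - 2i).
A real fundamental pair from Re and Im of e^((-2+2i)t)v: X_1 = e^(-2t)(cos(2t)·(-1,1) + sin(2t)·(-1,2)), X_2 = e^(-2t)(sin(2t)·(-1,1) - cos(2t)·(-1,2)).
General solution: c_1X_1 + c_2X_2.

x_1(t) = -c_1e^(-2t)sin(2t) - c_1e^(-2t)cos(2t) - c_2e^(-2t)sin(2t) + c_2e^(-2t)cos(2t), x_2(t) = 2c_1e^(-2t)sin(2t) + c_1e^(-2t)cos(2t) + c_2e^(-2t)sin(2t) - 2c_2e^(-2t)cos(2t)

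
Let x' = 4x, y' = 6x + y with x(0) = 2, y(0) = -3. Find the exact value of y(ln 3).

303

A = [[4,0],[6,1]]; eigenvalues λ = 1, 4.
Eigenvectors: (0,-1) for λ=1, (-1,-2) for λ=4.
From the initial condition, c_1 = 7, c_2 = -2.
y(ln 3) = (7)(3^1)(-1) + (-2)(3^4)(-2) = 303.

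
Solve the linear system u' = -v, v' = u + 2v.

Coefficient matrix A = [[0, -1], [1, 2]].
Characteristic polynomial det(A - λI) = λ^2 - 2λ + 1 = 0.
Single eigenvalue λ = 1 with algebraic multiplicity 2.
Eigenvector v = (-1,1); generalized eigenvector w with (A-λI)w=v is (-2,3).
General solution: e^(t)[C_1·v + C_2·(t·v + w)].

u(t) = -C_1e^(t) - C_2te^(t) - 2C_2e^(t), v(t) = C_1e^(t) + C_2te^(t) + 3C_2e^(t)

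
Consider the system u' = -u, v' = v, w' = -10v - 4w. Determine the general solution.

Coefficient matrix A = [[-1, 0, 0], [0, 1, 0], [0, -10, -4]].
det(A - λI) = 0 gives eigenvalues λ = -1, 1, -4.
For λ=-1: eigenvector (1,0,0).
For λ=1: eigenvector (0,1,-2).
For λ=-4: eigenvector (0,0,1).
General solution: K_1e^(-t)(1,0,0) + K_2e^(t)(0,1,-2) + K_3e^(-4t)(0,0,1).

u(t) = K_1e^(-t), v(t) = K_2e^(t), w(t) = -2K_2e^(t) + K_3e^(-4t)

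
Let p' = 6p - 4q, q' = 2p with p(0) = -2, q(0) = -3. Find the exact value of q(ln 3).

45

A = [[6,-4],[2,0]]; eigenvalues λ = 2, 4.
Eigenvectors: (1,1) for λ=2, (-2,-1) for λ=4.
From the initial condition, c_1 = -4, c_2 = -1.
q(ln 3) = (-4)(3^2)(1) + (-1)(3^4)(-1) = 45.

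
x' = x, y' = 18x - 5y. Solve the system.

x(t) = C_2e^(t), y(t) = C_1e^(-5t) + 3C_2e^(t)

Coefficient matrix A = [[1, 0], [18, -5]].
Characteristic polynomial det(A - λI) = λ^2 + 4λ - 5 = 0.
Eigenvalues λ = -5, 1.
For λ=-5: (A-λI) row 1 is [6, 0], so an eigenvector is (0, 1).
For λ=1: (A-λI) row 2 is [18, -6], so an eigenvector is (1, 3).
General solution: C_1e^(-5t)(0,1) + C_2e^(t)(1,3).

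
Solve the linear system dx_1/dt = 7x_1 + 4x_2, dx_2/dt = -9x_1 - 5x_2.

Coefficient matrix A = [[7, 4], [-9, -5]].
Characteristic polynomial det(A - λI) = λ^2 - 2λ + 1 = 0.
Single eigenvalue λ = 1 with algebraic multiplicity 2.
Eigenvector v = (-2,3); generalized eigenvector w with (A-λI)w=v is (1,-2).
General solution: e^(t)[c_1·v + c_2·(t·v + w)].

x_1(t) = -2c_1e^(t) - 2c_2te^(t) + c_2e^(t), x_2(t) = 3c_1e^(t) + 3c_2te^(t) - 2c_2e^(t)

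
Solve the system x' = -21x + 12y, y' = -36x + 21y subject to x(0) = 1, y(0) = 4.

x(t) = 5e^(3t) - 4e^(-3t), y(t) = 10e^(3t) - 6e^(-3t)

Coefficient matrix A = [[-21, 12], [-36, 21]].
Characteristic polynomial det(A - λI) = λ^2 - 9 = 0.
Eigenvalues λ = 3, -3.
For λ=3: (A-λI) row 1 is [-24, 12], so an eigenvector is (-1, -2).
For λ=-3: (A-λI) row 1 is [-18, 12], so an eigenvector is (2, 3).
General solution: C_1e^(3t)(-1,-2) + C_2e^(-3t)(2,3).
Applying x(0)=1, y(0)=4 gives C_1=-5, C_2=-2.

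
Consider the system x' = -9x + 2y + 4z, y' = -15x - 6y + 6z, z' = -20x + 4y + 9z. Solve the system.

x(t) = C_1e^(-3t) - 2C_2e^(-4t) + 2C_3e^(t), y(t) = -C_1e^(-3t) + 3C_2e^(-4t), z(t) = 2C_1e^(-3t) - 4C_2e^(-4t) + 5C_3e^(t)

Coefficient matrix A = [[-9, 2, 4], [-15, -6, 6], [-20, 4, 9]].
det(A - λI) = 0 gives eigenvalues λ = -3, -4, 1.
For λ=-3: eigenvector (1,-1,2).
For λ=-4: eigenvector (-2,3,-4).
For λ=1: eigenvector (2,0,5).
General solution: C_1e^(-3t)(1,-1,2) + C_2e^(-4t)(-2,3,-4) + C_3e^(t)(2,0,5).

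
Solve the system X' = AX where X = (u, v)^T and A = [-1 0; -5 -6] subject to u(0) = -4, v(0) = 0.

u(t) = -4e^(-t), v(t) = 4e^(-t) - 4e^(-6t)

Coefficient matrix A = [[-1, 0], [-5, -6]].
Characteristic polynomial det(A - λI) = λ^2 + 7λ + 6 = 0.
Eigenvalues λ = -6, -1.
For λ=-6: (A-λI) row 1 is [5, 0], so an eigenvector is (0, 1).
For λ=-1: (A-λI) row 2 is [-5, -5], so an eigenvector is (-1, 1).
General solution: K_1e^(-6t)(0,1) + K_2e^(-t)(-1,1).
Applying u(0)=-4, v(0)=0 gives K_1=-4, K_2=4.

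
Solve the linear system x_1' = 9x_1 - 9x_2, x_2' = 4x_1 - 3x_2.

Coefficient matrix A = [[9, -9], [4, -3]].
Characteristic polynomial det(A - λI) = λ^2 - 6λ + 9 = 0.
Single eigenvalue λ = 3 with algebraic multiplicity 2.
Eigenvector v = (3,2); generalized eigenvector w with (A-λI)w=v is (2,1).
General solution: e^(3t)[K_1·v + K_2·(t·v + w)].

x_1(t) = 3K_1e^(3t) + 3K_2te^(3t) + 2K_2e^(3t), x_2(t) = 2K_1e^(3t) + 2K_2te^(3t) + K_2e^(3t)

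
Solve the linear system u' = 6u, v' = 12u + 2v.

Coefficient matrix A = [[6, 0], [12, 2]].
Characteristic polynomial det(A - λI) = λ^2 - 8λ + 12 = 0.
Eigenvalues λ = 6, 2.
For λ=6: (A-λI) row 2 is [12, -4], so an eigenvector is (1, 3).
For λ=2: (A-λI) row 1 is [4, 0], so an eigenvector is (0, 1).
General solution: C_1e^(6t)(1,3) + C_2e^(2t)(0,1).

u(t) = C_1e^(6t), v(t) = 3C_1e^(6t) + C_2e^(2t)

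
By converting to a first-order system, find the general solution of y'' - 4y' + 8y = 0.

y(t) = C_1e^(2t)cos(2t) + C_2e^(2t)sin(2t)

Let x_1 = y, x_2 = y'. Then x_1' = x_2 and x_2' = -8x_1 + 4x_2.
A = [[0,1],[-8,4]]; det(A-λI) = λ^2 - 4λ + 8.
Eigenvalues λ = 2 ± 2i.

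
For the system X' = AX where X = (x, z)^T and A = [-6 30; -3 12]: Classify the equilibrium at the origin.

unstable spiral

A = [[-6,30],[-3,12]]; det(A-λI) = λ^2 - 6λ + 18.
λ = 3 ± 3i: positive real part.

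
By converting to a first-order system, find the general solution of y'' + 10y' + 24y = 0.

y(t) = K_1e^(-6t) + K_2e^(-4t)

Let x_1 = y, x_2 = y'. Then x_1' = x_2 and x_2' = -24x_1 - 10x_2.
A = [[0,1],[-24,-10]]; det(A-λI) = λ^2 + 10λ + 24.
Eigenvalues λ = -6, -4 with eigenvectors (1,-6), (1,-4).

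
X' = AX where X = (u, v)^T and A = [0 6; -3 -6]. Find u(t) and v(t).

u(t) = K_1e^(-3t)sin(3t) - K_1e^(-3t)cos(3t) - K_2e^(-3t)sin(3t) - K_2e^(-3t)cos(3t), v(t) = K_1e^(-3t)cos(3t) + K_2e^(-3t)sin(3t)

Coefficient matrix A = [[0, 6], [-3, -6]].
Characteristic polynomial det(A - λI) = λ^2 + 6λ + 18 = 0.
Eigenvalues λ = -3 ± 3i (complex conjugate pair).
For λ=-3+3i: an eigenvector is (-1,1) - i(1,0) = (-1 - i, 1).
A real fundamental pair from Re and Im of e^((-3+3i)t)v: X_1 = e^(-3t)(cos(3t)·(-1,1) + sin(3t)·(1,0)), X_2 = e^(-3t)(sin(3t)·(-1,1) - cos(3t)·(1,0)).
General solution: K_1X_1 + K_2X_2.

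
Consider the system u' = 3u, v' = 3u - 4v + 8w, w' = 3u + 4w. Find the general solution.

u(t) = C_1e^(3t), v(t) = -3C_1e^(3t) + C_2e^(-4t) + C_3e^(4t), w(t) = -3C_1e^(3t) + C_3e^(4t)

Coefficient matrix A = [[3, 0, 0], [3, -4, 8], [3, 0, 4]].
det(A - λI) = 0 gives eigenvalues λ = 3, -4, 4.
For λ=3: eigenvector (1,-3,-3).
For λ=-4: eigenvector (0,1,0).
For λ=4: eigenvector (0,1,1).
General solution: C_1e^(3t)(1,-3,-3) + C_2e^(-4t)(0,1,0) + C_3e^(4t)(0,1,1).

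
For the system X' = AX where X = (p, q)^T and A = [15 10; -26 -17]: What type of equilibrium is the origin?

A = [[15,10],[-26,-17]]; det(A-λI) = λ^2 + 2λ + 5.
λ = -1 ± 2i: negative real part.

stable spiral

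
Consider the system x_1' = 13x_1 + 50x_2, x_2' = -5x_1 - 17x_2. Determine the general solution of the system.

Coefficient matrix A = [[13, 50], [-5, -17]].
Characteristic polynomial det(A - λI) = λ^2 + 4λ + 29 = 0.
Eigenvalues λ = -2 ± 5i (complex conjugate pair).
For λ=-2+5i: an eigenvector is (1,0) - i(3,-1) = (1 - 3i, 0 + i).
A real fundamental pair from Re and Im of e^((-2+5i)t)v: X_1 = e^(-2t)(cos(5t)·(1,0) + sin(5t)·(3,-1)), X_2 = e^(-2t)(sin(5t)·(1,0) - cos(5t)·(3,-1)).
General solution: c_1X_1 + c_2X_2.

x_1(t) = 3c_1e^(-2t)sin(5t) + c_1e^(-2t)cos(5t) + c_2e^(-2t)sin(5t) - 3c_2e^(-2t)cos(5t), x_2(t) = -c_1e^(-2t)sin(5t) + c_2e^(-2t)cos(5t)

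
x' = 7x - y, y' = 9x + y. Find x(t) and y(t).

x(t) = -K_1e^(4t) - K_2te^(4t), y(t) = -3K_1e^(4t) - 3K_2te^(4t) + K_2e^(4t)

Coefficient matrix A = [[7, -1], [9, 1]].
Characteristic polynomial det(A - λI) = λ^2 - 8λ + 16 = 0.
Single eigenvalue λ = 4 with algebraic multiplicity 2.
Eigenvector v = (-1,-3); generalized eigenvector w with (A-λI)w=v is (0,1).
General solution: e^(4t)[K_1·v + K_2·(t·v + w)].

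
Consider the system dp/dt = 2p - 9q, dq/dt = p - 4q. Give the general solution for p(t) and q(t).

Coefficient matrix A = [[2, -9], [1, -4]].
Characteristic polynomial det(A - λI) = λ^2 + 2λ + 1 = 0.
Single eigenvalue λ = -1 with algebraic multiplicity 2.
Eigenvector v = (3,1); generalized eigenvector w with (A-λI)w=v is (-2,-1).
General solution: e^(-t)[C_1·v + C_2·(t·v + w)].

p(t) = 3C_1e^(-t) + 3C_2te^(-t) - 2C_2e^(-t), q(t) = C_1e^(-t) + C_2te^(-t) - C_2e^(-t)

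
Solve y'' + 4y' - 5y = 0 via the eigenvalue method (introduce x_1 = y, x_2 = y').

y(t) = C_1e^(t) + C_2e^(-5t)

Let x_1 = y, x_2 = y'. Then x_1' = x_2 and x_2' = 5x_1 - 4x_2.
A = [[0,1],[5,-4]]; det(A-λI) = λ^2 + 4λ - 5.
Eigenvalues λ = 1, -5 with eigenvectors (1,1), (1,-5).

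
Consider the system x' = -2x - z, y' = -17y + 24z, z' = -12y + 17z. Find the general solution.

x(t) = 2c_1e^(-t) + c_2e^(-2t) + c_3e^(t), y(t) = -3c_1e^(-t) - 4c_3e^(t), z(t) = -2c_1e^(-t) - 3c_3e^(t)

Coefficient matrix A = [[-2, 0, -1], [0, -17, 24], [0, -12, 17]].
det(A - λI) = 0 gives eigenvalues λ = -1, -2, 1.
For λ=-1: eigenvector (2,-3,-2).
For λ=-2: eigenvector (1,0,0).
For λ=1: eigenvector (1,-4,-3).
General solution: c_1e^(-t)(2,-3,-2) + c_2e^(-2t)(1,0,0) + c_3e^(t)(1,-4,-3).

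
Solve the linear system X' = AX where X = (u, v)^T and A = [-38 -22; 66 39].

u(t) = C_1e^(6t) - 2C_2e^(-5t), v(t) = -2C_1e^(6t) + 3C_2e^(-5t)

Coefficient matrix A = [[-38, -22], [66, 39]].
Characteristic polynomial det(A - λI) = λ^2 - λ - 30 = 0.
Eigenvalues λ = 6, -5.
For λ=6: (A-λI) row 1 is [-44, -22], so an eigenvector is (1, -2).
For λ=-5: (A-λI) row 1 is [-33, -22], so an eigenvector is (-2, 3).
General solution: C_1e^(6t)(1,-2) + C_2e^(-5t)(-2,3).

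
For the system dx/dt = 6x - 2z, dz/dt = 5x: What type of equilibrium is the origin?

unstable spiral

A = [[6,-2],[5,0]]; det(A-λI) = λ^2 - 6λ + 10.
λ = 3 ± i: positive real part.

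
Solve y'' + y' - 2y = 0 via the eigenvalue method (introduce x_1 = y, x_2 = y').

Let x_1 = y, x_2 = y'. Then x_1' = x_2 and x_2' = 2x_1 - x_2.
A = [[0,1],[2,-1]]; det(A-λI) = λ^2 + λ - 2.
Eigenvalues λ = 1, -2 with eigenvectors (1,1), (1,-2).

y(t) = C_1e^(t) + C_2e^(-2t)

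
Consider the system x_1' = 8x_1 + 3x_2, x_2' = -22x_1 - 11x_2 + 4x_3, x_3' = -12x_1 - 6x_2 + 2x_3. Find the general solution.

x_1(t) = 3K_1e^(-2t) + K_2e^(-t) + K_3e^(2t), x_2(t) = -10K_1e^(-2t) - 3K_2e^(-t) - 2K_3e^(2t), x_3(t) = -6K_1e^(-2t) - 2K_2e^(-t) - K_3e^(2t)

Coefficient matrix A = [[8, 3, 0], [-22, -11, 4], [-12, -6, 2]].
det(A - λI) = 0 gives eigenvalues λ = -2, -1, 2.
For λ=-2: eigenvector (3,-10,-6).
For λ=-1: eigenvector (1,-3,-2).
For λ=2: eigenvector (1,-2,-1).
General solution: K_1e^(-2t)(3,-10,-6) + K_2e^(-t)(1,-3,-2) + K_3e^(2t)(1,-2,-1).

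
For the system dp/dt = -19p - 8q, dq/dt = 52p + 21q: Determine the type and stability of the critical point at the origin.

A = [[-19,-8],[52,21]]; det(A-λI) = λ^2 - 2λ + 17.
λ = 1 ± 4i: positive real part.

unstable spiral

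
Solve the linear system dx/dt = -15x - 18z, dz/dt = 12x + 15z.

x(t) = -3c_1e^(-3t) - c_2e^(3t), z(t) = 2c_1e^(-3t) + c_2e^(3t)

Coefficient matrix A = [[-15, -18], [12, 15]].
Characteristic polynomial det(A - λI) = λ^2 - 9 = 0.
Eigenvalues λ = -3, 3.
For λ=-3: (A-λI) row 1 is [-12, -18], so an eigenvector is (-3, 2).
For λ=3: (A-λI) row 1 is [-18, -18], so an eigenvector is (-1, 1).
General solution: c_1e^(-3t)(-3,2) + c_2e^(3t)(-1,1).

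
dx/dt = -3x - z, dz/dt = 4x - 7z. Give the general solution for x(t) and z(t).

x(t) = -C_1e^(-5t) - C_2te^(-5t) - C_2e^(-5t), z(t) = -2C_1e^(-5t) - 2C_2te^(-5t) - C_2e^(-5t)

Coefficient matrix A = [[-3, -1], [4, -7]].
Characteristic polynomial det(A - λI) = λ^2 + 10λ + 25 = 0.
Single eigenvalue λ = -5 with algebraic multiplicity 2.
Eigenvector v = (-1,-2); generalized eigenvector w with (A-λI)w=v is (-1,-1).
General solution: e^(-5t)[C_1·v + C_2·(t·v + w)].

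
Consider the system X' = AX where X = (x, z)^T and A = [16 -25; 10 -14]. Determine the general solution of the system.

x(t) = 2K_1e^(t)sin(5t) - K_1e^(t)cos(5t) - K_2e^(t)sin(5t) - 2K_2e^(t)cos(5t), z(t) = K_1e^(t)sin(5t) - K_1e^(t)cos(5t) - K_2e^(t)sin(5t) - K_2e^(t)cos(5t)

Coefficient matrix A = [[16, -25], [10, -14]].
Characteristic polynomial det(A - λI) = λ^2 - 2λ + 26 = 0.
Eigenvalues λ = 1 ± 5i (complex conjugate pair).
For λ=1+5i: an eigenvector is (-1,-1) - i(2,1) = (-1 - 2i, -1 - i).
A real fundamental pair from Re and Im of e^((1+5i)t)v: X_1 = e^(t)(cos(5t)·(-1,-1) + sin(5t)·(2,1)), X_2 = e^(t)(sin(5t)·(-1,-1) - cos(5t)·(2,1)).
General solution: K_1X_1 + K_2X_2.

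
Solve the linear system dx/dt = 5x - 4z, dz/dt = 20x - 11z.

Coefficient matrix A = [[5, -4], [20, -11]].
Characteristic polynomial det(A - λI) = λ^2 + 6λ + 25 = 0.
Eigenvalues λ = -3 ± 4i (complex conjugate pair).
For λ=-3+4i: an eigenvector is (0,1) - i(-1,-2) = (0 + i, 1 + 2i).
A real fundamental pair from Re and Im of e^((-3+4i)t)v: X_1 = e^(-3t)(cos(4t)·(0,1) + sin(4t)·(-1,-2)), X_2 = e^(-3t)(sin(4t)·(0,1) - cos(4t)·(-1,-2)).
General solution: C_1X_1 + C_2X_2.

x(t) = -C_1e^(-3t)sin(4t) + C_2e^(-3t)cos(4t), z(t) = -2C_1e^(-3t)sin(4t) + C_1e^(-3t)cos(4t) + C_2e^(-3t)sin(4t) + 2C_2e^(-3t)cos(4t)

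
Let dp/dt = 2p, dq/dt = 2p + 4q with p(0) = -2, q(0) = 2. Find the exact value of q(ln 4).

32

A = [[2,0],[2,4]]; eigenvalues λ = 4, 2.
Eigenvectors: (0,-1) for λ=4, (-1,1) for λ=2.
From the initial condition, c_1 = 0, c_2 = 2.
q(ln 4) = (0)(4^4)(-1) + (2)(4^2)(1) = 32.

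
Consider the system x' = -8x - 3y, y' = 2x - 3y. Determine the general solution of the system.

x(t) = -3c_1e^(-6t) - c_2e^(-5t), y(t) = 2c_1e^(-6t) + c_2e^(-5t)

Coefficient matrix A = [[-8, -3], [2, -3]].
Characteristic polynomial det(A - λI) = λ^2 + 11λ + 30 = 0.
Eigenvalues λ = -6, -5.
For λ=-6: (A-λI) row 1 is [-2, -3], so an eigenvector is (-3, 2).
For λ=-5: (A-λI) row 1 is [-3, -3], so an eigenvector is (-1, 1).
General solution: c_1e^(-6t)(-3,2) + c_2e^(-5t)(-1,1).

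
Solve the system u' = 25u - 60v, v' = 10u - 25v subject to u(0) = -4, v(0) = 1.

u(t) = -18e^(5t) + 14e^(-5t), v(t) = -6e^(5t) + 7e^(-5t)

Coefficient matrix A = [[25, -60], [10, -25]].
Characteristic polynomial det(A - λI) = λ^2 - 25 = 0.
Eigenvalues λ = -5, 5.
For λ=-5: (A-λI) row 1 is [30, -60], so an eigenvector is (-2, -1).
For λ=5: (A-λI) row 1 is [20, -60], so an eigenvector is (3, 1).
General solution: c_1e^(-5t)(-2,-1) + c_2e^(5t)(3,1).
Applying u(0)=-4, v(0)=1 gives c_1=-7, c_2=-6.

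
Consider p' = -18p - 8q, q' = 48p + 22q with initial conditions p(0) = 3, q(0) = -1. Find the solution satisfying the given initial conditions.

Coefficient matrix A = [[-18, -8], [48, 22]].
Characteristic polynomial det(A - λI) = λ^2 - 4λ - 12 = 0.
Eigenvalues λ = 6, -2.
For λ=6: (A-λI) row 1 is [-24, -8], so an eigenvector is (-1, 3).
For λ=-2: (A-λI) row 1 is [-16, -8], so an eigenvector is (-1, 2).
General solution: c_1e^(6t)(-1,3) + c_2e^(-2t)(-1,2).
Applying p(0)=3, q(0)=-1 gives c_1=5, c_2=-8.

p(t) = -5e^(6t) + 8e^(-2t), q(t) = 15e^(6t) - 16e^(-2t)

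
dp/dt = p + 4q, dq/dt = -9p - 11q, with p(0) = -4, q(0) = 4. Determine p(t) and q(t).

Coefficient matrix A = [[1, 4], [-9, -11]].
Characteristic polynomial det(A - λI) = λ^2 + 10λ + 25 = 0.
Single eigenvalue λ = -5 with algebraic multiplicity 2.
Eigenvector v = (2,-3); generalized eigenvector w with (A-λI)w=v is (-1,2).
General solution: e^(-5t)[C_1·v + C_2·(t·v + w)].
Applying p(0)=-4, q(0)=4 gives C_1=-4, C_2=-4.

p(t) = -8te^(-5t) - 4e^(-5t), q(t) = 12te^(-5t) + 4e^(-5t)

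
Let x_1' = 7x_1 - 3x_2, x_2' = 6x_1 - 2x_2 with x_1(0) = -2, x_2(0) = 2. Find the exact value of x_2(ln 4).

-1504

A = [[7,-3],[6,-2]]; eigenvalues λ = 1, 4.
Eigenvectors: (1,2) for λ=1, (-1,-1) for λ=4.
From the initial condition, c_1 = 4, c_2 = 6.
x_2(ln 4) = (4)(4^1)(2) + (6)(4^4)(-1) = -1504.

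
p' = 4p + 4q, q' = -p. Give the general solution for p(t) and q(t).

p(t) = 2c_1e^(2t) + 2c_2te^(2t) - 3c_2e^(2t), q(t) = -c_1e^(2t) - c_2te^(2t) + 2c_2e^(2t)

Coefficient matrix A = [[4, 4], [-1, 0]].
Characteristic polynomial det(A - λI) = λ^2 - 4λ + 4 = 0.
Single eigenvalue λ = 2 with algebraic multiplicity 2.
Eigenvector v = (2,-1); generalized eigenvector w with (A-λI)w=v is (-3,2).
General solution: e^(2t)[c_1·v + c_2·(t·v + w)].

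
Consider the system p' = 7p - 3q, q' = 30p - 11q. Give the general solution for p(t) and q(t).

Coefficient matrix A = [[7, -3], [30, -11]].
Characteristic polynomial det(A - λI) = λ^2 + 4λ + 13 = 0.
Eigenvalues λ = -2 ± 3i (complex conjugate pair).
For λ=-2+3i: an eigenvector is (0,-1) - i(1,3) = (0 - i, -1 - 3i).
A real fundamental pair from Re and Im of e^((-2+3i)t)v: X_1 = e^(-2t)(cos(3t)·(0,-1) + sin(3t)·(1,3)), X_2 = e^(-2t)(sin(3t)·(0,-1) - cos(3t)·(1,3)).
General solution: C_1X_1 + C_2X_2.

p(t) = C_1e^(-2t)sin(3t) - C_2e^(-2t)cos(3t), q(t) = 3C_1e^(-2t)sin(3t) - C_1e^(-2t)cos(3t) - C_2e^(-2t)sin(3t) - 3C_2e^(-2t)cos(3t)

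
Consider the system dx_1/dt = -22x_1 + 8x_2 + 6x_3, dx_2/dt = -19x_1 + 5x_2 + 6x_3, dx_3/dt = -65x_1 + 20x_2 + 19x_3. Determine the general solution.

x_1(t) = -2K_1e^(-3t) + K_2e^(4t) - 2K_3e^(t), x_2(t) = -K_1e^(-3t) + K_2e^(4t) - 2K_3e^(t), x_3(t) = -5K_1e^(-3t) + 3K_2e^(4t) - 5K_3e^(t)

Coefficient matrix A = [[-22, 8, 6], [-19, 5, 6], [-65, 20, 19]].
det(A - λI) = 0 gives eigenvalues λ = -3, 4, 1.
For λ=-3: eigenvector (-2,-1,-5).
For λ=4: eigenvector (1,1,3).
For λ=1: eigenvector (-2,-2,-5).
General solution: K_1e^(-3t)(-2,-1,-5) + K_2e^(4t)(1,1,3) + K_3e^(t)(-2,-2,-5).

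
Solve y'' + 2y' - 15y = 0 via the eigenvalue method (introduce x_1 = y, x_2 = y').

y(t) = c_1e^(-5t) + c_2e^(3t)

Let x_1 = y, x_2 = y'. Then x_1' = x_2 and x_2' = 15x_1 - 2x_2.
A = [[0,1],[15,-2]]; det(A-λI) = λ^2 + 2λ - 15.
Eigenvalues λ = -5, 3 with eigenvectors (1,-5), (1,3).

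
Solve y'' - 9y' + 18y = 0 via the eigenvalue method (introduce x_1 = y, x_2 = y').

Let x_1 = y, x_2 = y'. Then x_1' = x_2 and x_2' = -18x_1 + 9x_2.
A = [[0,1],[-18,9]]; det(A-λI) = λ^2 - 9λ + 18.
Eigenvalues λ = 3, 6 with eigenvectors (1,3), (1,6).

y(t) = K_1e^(3t) + K_2e^(6t)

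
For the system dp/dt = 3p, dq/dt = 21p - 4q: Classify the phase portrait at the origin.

A = [[3,0],[21,-4]]; det(A-λI) = λ^2 + λ - 12.
λ = 3, -4: opposite signs.

saddle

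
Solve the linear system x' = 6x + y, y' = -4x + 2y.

Coefficient matrix A = [[6, 1], [-4, 2]].
Characteristic polynomial det(A - λI) = λ^2 - 8λ + 16 = 0.
Single eigenvalue λ = 4 with algebraic multiplicity 2.
Eigenvector v = (-1,2); generalized eigenvector w with (A-λI)w=v is (1,-3).
General solution: e^(4t)[C_1·v + C_2·(t·v + w)].

x(t) = -C_1e^(4t) - C_2te^(4t) + C_2e^(4t), y(t) = 2C_1e^(4t) + 2C_2te^(4t) - 3C_2e^(4t)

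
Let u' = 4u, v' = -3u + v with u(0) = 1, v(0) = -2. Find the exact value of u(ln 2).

16

A = [[4,0],[-3,1]]; eigenvalues λ = 4, 1.
Eigenvectors: (1,-1) for λ=4, (0,-1) for λ=1.
From the initial condition, c_1 = 1, c_2 = 1.
u(ln 2) = (1)(2^4)(1) + (1)(2^1)(0) = 16.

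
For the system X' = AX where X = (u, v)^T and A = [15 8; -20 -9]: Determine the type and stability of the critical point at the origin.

A = [[15,8],[-20,-9]]; det(A-λI) = λ^2 - 6λ + 25.
λ = 3 ± 4i: positive real part.

unstable spiral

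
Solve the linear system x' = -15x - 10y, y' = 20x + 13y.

Coefficient matrix A = [[-15, -10], [20, 13]].
Characteristic polynomial det(A - λI) = λ^2 + 2λ + 5 = 0.
Eigenvalues λ = -1 ± 2i (complex conjugate pair).
For λ=-1+2i: an eigenvector is (2,-3) - i(1,-1) = (2 - i, -3 + i).
A real fundamental pair from Re and Im of e^((-1+2i)t)v: X_1 = e^(-t)(cos(2t)·(2,-3) + sin(2t)·(1,-1)), X_2 = e^(-t)(sin(2t)·(2,-3) - cos(2t)·(1,-1)).
General solution: c_1X_1 + c_2X_2.

x(t) = c_1e^(-t)sin(2t) + 2c_1e^(-t)cos(2t) + 2c_2e^(-t)sin(2t) - c_2e^(-t)cos(2t), y(t) = -c_1e^(-t)sin(2t) - 3c_1e^(-t)cos(2t) - 3c_2e^(-t)sin(2t) + c_2e^(-t)cos(2t)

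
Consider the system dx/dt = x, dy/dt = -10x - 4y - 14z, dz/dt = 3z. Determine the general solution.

x(t) = K_2e^(t), y(t) = K_1e^(-4t) - 2K_2e^(t) - 2K_3e^(3t), z(t) = K_3e^(3t)

Coefficient matrix A = [[1, 0, 0], [-10, -4, -14], [0, 0, 3]].
det(A - λI) = 0 gives eigenvalues λ = -4, 1, 3.
For λ=-4: eigenvector (0,1,0).
For λ=1: eigenvector (1,-2,0).
For λ=3: eigenvector (0,-2,1).
General solution: K_1e^(-4t)(0,1,0) + K_2e^(t)(1,-2,0) + K_3e^(3t)(0,-2,1).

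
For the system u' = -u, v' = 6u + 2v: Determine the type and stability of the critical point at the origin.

A = [[-1,0],[6,2]]; det(A-λI) = λ^2 - λ - 2.
λ = 2, -1: opposite signs.

saddle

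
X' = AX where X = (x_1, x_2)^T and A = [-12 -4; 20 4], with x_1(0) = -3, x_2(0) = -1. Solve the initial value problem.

Coefficient matrix A = [[-12, -4], [20, 4]].
Characteristic polynomial det(A - λI) = λ^2 + 8λ + 32 = 0.
Eigenvalues λ = -4 ± 4i (complex conjugate pair).
For λ=-4+4i: an eigenvector is (0,1) - i(-1,2) = (0 + i, 1 - 2i).
A real fundamental pair from Re and Im of e^((-4+4i)t)v: X_1 = e^(-4t)(cos(4t)·(0,1) + sin(4t)·(-1,2)), X_2 = e^(-4t)(sin(4t)·(0,1) - cos(4t)·(-1,2)).
General solution: C_1X_1 + C_2X_2.
Applying x_1(0)=-3, x_2(0)=-1 gives C_1=-7, C_2=-3.

x_1(t) = 7e^(-4t)sin(4t) - 3e^(-4t)cos(4t), x_2(t) = -17e^(-4t)sin(4t) - e^(-4t)cos(4t)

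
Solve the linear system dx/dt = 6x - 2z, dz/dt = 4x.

x(t) = -K_1e^(2t) + K_2e^(4t), z(t) = -2K_1e^(2t) + K_2e^(4t)

Coefficient matrix A = [[6, -2], [4, 0]].
Characteristic polynomial det(A - λI) = λ^2 - 6λ + 8 = 0.
Eigenvalues λ = 2, 4.
For λ=2: (A-λI) row 1 is [4, -2], so an eigenvector is (-1, -2).
For λ=4: (A-λI) row 1 is [2, -2], so an eigenvector is (1, 1).
General solution: K_1e^(2t)(-1,-2) + K_2e^(4t)(1,1).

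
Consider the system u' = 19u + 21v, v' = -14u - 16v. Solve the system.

u(t) = C_1e^(-2t) - 3C_2e^(5t), v(t) = -C_1e^(-2t) + 2C_2e^(5t)

Coefficient matrix A = [[19, 21], [-14, -16]].
Characteristic polynomial det(A - λI) = λ^2 - 3λ - 10 = 0.
Eigenvalues λ = -2, 5.
For λ=-2: (A-λI) row 1 is [21, 21], so an eigenvector is (1, -1).
For λ=5: (A-λI) row 1 is [14, 21], so an eigenvector is (-3, 2).
General solution: C_1e^(-2t)(1,-1) + C_2e^(5t)(-3,2).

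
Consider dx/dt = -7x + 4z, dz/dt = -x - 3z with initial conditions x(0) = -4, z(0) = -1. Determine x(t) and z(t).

x(t) = 4te^(-5t) - 4e^(-5t), z(t) = 2te^(-5t) - e^(-5t)

Coefficient matrix A = [[-7, 4], [-1, -3]].
Characteristic polynomial det(A - λI) = λ^2 + 10λ + 25 = 0.
Single eigenvalue λ = -5 with algebraic multiplicity 2.
Eigenvector v = (2,1); generalized eigenvector w with (A-λI)w=v is (3,2).
General solution: e^(-5t)[K_1·v + K_2·(t·v + w)].
Applying x(0)=-4, z(0)=-1 gives K_1=-5, K_2=2.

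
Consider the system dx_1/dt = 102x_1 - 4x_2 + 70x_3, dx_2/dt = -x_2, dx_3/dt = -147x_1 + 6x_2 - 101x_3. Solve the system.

x_1(t) = -2C_1e^(-3t) - 2C_2e^(-t) + 5C_3e^(4t), x_2(t) = C_2e^(-t), x_3(t) = 3C_1e^(-3t) + 3C_2e^(-t) - 7C_3e^(4t)

Coefficient matrix A = [[102, -4, 70], [0, -1, 0], [-147, 6, -101]].
det(A - λI) = 0 gives eigenvalues λ = -3, -1, 4.
For λ=-3: eigenvector (-2,0,3).
For λ=-1: eigenvector (-2,1,3).
For λ=4: eigenvector (5,0,-7).
General solution: C_1e^(-3t)(-2,0,3) + C_2e^(-t)(-2,1,3) + C_3e^(4t)(5,0,-7).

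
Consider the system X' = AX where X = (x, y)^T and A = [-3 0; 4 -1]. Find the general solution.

x(t) = -K_1e^(-3t), y(t) = 2K_1e^(-3t) + K_2e^(-t)

Coefficient matrix A = [[-3, 0], [4, -1]].
Characteristic polynomial det(A - λI) = λ^2 + 4λ + 3 = 0.
Eigenvalues λ = -3, -1.
For λ=-3: (A-λI) row 2 is [4, 2], so an eigenvector is (-1, 2).
For λ=-1: (A-λI) row 1 is [-2, 0], so an eigenvector is (0, 1).
General solution: K_1e^(-3t)(-1,2) + K_2e^(-t)(0,1).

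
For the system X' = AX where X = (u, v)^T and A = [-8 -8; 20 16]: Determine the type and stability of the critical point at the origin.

A = [[-8,-8],[20,16]]; det(A-λI) = λ^2 - 8λ + 32.
λ = 4 ± 4i: positive real part.

unstable spiral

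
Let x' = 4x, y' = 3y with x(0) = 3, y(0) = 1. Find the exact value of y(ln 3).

A = [[4,0],[0,3]]; eigenvalues λ = 3, 4.
Eigenvectors: (0,-1) for λ=3, (1,0) for λ=4.
From the initial condition, c_1 = -1, c_2 = 3.
y(ln 3) = (-1)(3^3)(-1) + (3)(3^4)(0) = 27.

27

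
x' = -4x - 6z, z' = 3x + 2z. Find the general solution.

Coefficient matrix A = [[-4, -6], [3, 2]].
Characteristic polynomial det(A - λI) = λ^2 + 2λ + 10 = 0.
Eigenvalues λ = -1 ± 3i (complex conjugate pair).
For λ=-1+3i: an eigenvector is (-1,0) - i(1,-1) = (-1 - i, 0 + i).
A real fundamental pair from Re and Im of e^((-1+3i)t)v: X_1 = e^(-t)(cos(3t)·(-1,0) + sin(3t)·(1,-1)), X_2 = e^(-t)(sin(3t)·(-1,0) - cos(3t)·(1,-1)).
General solution: C_1X_1 + C_2X_2.

x(t) = C_1e^(-t)sin(3t) - C_1e^(-t)cos(3t) - C_2e^(-t)sin(3t) - C_2e^(-t)cos(3t), z(t) = -C_1e^(-t)sin(3t) + C_2e^(-t)cos(3t)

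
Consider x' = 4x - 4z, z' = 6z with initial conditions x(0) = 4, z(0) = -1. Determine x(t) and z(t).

Coefficient matrix A = [[4, -4], [0, 6]].
Characteristic polynomial det(A - λI) = λ^2 - 10λ + 24 = 0.
Eigenvalues λ = 4, 6.
For λ=4: (A-λI) row 1 is [0, -4], so an eigenvector is (-1, 0).
For λ=6: (A-λI) row 1 is [-2, -4], so an eigenvector is (2, -1).
General solution: c_1e^(4t)(-1,0) + c_2e^(6t)(2,-1).
Applying x(0)=4, z(0)=-1 gives c_1=-2, c_2=1.

x(t) = 2e^(6t) + 2e^(4t), z(t) = -e^(6t)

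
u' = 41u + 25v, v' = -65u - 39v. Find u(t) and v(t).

Coefficient matrix A = [[41, 25], [-65, -39]].
Characteristic polynomial det(A - λI) = λ^2 - 2λ + 26 = 0.
Eigenvalues λ = 1 ± 5i (complex conjugate pair).
For λ=1+5i: an eigenvector is (-1,2) - i(2,-3) = (-1 - 2i, 2 + 3i).
A real fundamental pair from Re and Im of e^((1+5i)t)v: X_1 = e^(t)(cos(5t)·(-1,2) + sin(5t)·(2,-3)), X_2 = e^(t)(sin(5t)·(-1,2) - cos(5t)·(2,-3)).
General solution: C_1X_1 + C_2X_2.

u(t) = 2C_1e^(t)sin(5t) - C_1e^(t)cos(5t) - C_2e^(t)sin(5t) - 2C_2e^(t)cos(5t), v(t) = -3C_1e^(t)sin(5t) + 2C_1e^(t)cos(5t) + 2C_2e^(t)sin(5t) + 3C_2e^(t)cos(5t)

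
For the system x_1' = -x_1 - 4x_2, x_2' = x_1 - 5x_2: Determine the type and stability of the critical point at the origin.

stable improper node

A = [[-1,-4],[1,-5]]; det(A-λI) = λ^2 + 6λ + 9.
repeated λ = -3 with a single eigenvector.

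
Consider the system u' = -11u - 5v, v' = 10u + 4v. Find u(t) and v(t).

u(t) = -K_1e^(-6t) + K_2e^(-t), v(t) = K_1e^(-6t) - 2K_2e^(-t)

Coefficient matrix A = [[-11, -5], [10, 4]].
Characteristic polynomial det(A - λI) = λ^2 + 7λ + 6 = 0.
Eigenvalues λ = -6, -1.
For λ=-6: (A-λI) row 1 is [-5, -5], so an eigenvector is (-1, 1).
For λ=-1: (A-λI) row 1 is [-10, -5], so an eigenvector is (1, -2).
General solution: K_1e^(-6t)(-1,1) + K_2e^(-t)(1,-2).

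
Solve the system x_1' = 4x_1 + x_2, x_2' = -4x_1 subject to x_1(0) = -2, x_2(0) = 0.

x_1(t) = -4te^(2t) - 2e^(2t), x_2(t) = 8te^(2t)

Coefficient matrix A = [[4, 1], [-4, 0]].
Characteristic polynomial det(A - λI) = λ^2 - 4λ + 4 = 0.
Single eigenvalue λ = 2 with algebraic multiplicity 2.
Eigenvector v = (-1,2); generalized eigenvector w with (A-λI)w=v is (-1,1).
General solution: e^(2t)[C_1·v + C_2·(t·v + w)].
Applying x_1(0)=-2, x_2(0)=0 gives C_1=-2, C_2=4.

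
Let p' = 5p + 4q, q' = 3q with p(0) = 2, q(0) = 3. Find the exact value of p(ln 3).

A = [[5,4],[0,3]]; eigenvalues λ = 5, 3.
Eigenvectors: (-1,0) for λ=5, (-2,1) for λ=3.
From the initial condition, c_1 = -8, c_2 = 3.
p(ln 3) = (-8)(3^5)(-1) + (3)(3^3)(-2) = 1782.

1782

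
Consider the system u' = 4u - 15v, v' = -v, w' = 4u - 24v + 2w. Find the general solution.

u(t) = c_1e^(4t) + 3c_2e^(-t), v(t) = c_2e^(-t), w(t) = 2c_1e^(4t) + 4c_2e^(-t) + c_3e^(2t)

Coefficient matrix A = [[4, -15, 0], [0, -1, 0], [4, -24, 2]].
det(A - λI) = 0 gives eigenvalues λ = 4, -1, 2.
For λ=4: eigenvector (1,0,2).
For λ=-1: eigenvector (3,1,4).
For λ=2: eigenvector (0,0,1).
General solution: c_1e^(4t)(1,0,2) + c_2e^(-t)(3,1,4) + c_3e^(2t)(0,0,1).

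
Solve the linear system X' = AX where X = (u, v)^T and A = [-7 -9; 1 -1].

u(t) = 3c_1e^(-4t) + 3c_2te^(-4t) - c_2e^(-4t), v(t) = -c_1e^(-4t) - c_2te^(-4t)

Coefficient matrix A = [[-7, -9], [1, -1]].
Characteristic polynomial det(A - λI) = λ^2 + 8λ + 16 = 0.
Single eigenvalue λ = -4 with algebraic multiplicity 2.
Eigenvector v = (3,-1); generalized eigenvector w with (A-λI)w=v is (-1,0).
General solution: e^(-4t)[c_1·v + c_2·(t·v + w)].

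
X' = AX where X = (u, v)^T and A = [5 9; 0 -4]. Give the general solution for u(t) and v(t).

u(t) = -C_1e^(5t) + C_2e^(-4t), v(t) = -C_2e^(-4t)

Coefficient matrix A = [[5, 9], [0, -4]].
Characteristic polynomial det(A - λI) = λ^2 - λ - 20 = 0.
Eigenvalues λ = 5, -4.
For λ=5: (A-λI) row 1 is [0, 9], so an eigenvector is (-1, 0).
For λ=-4: (A-λI) row 1 is [9, 9], so an eigenvector is (1, -1).
General solution: C_1e^(5t)(-1,0) + C_2e^(-4t)(1,-1).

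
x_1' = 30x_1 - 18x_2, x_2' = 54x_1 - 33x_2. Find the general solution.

Coefficient matrix A = [[30, -18], [54, -33]].
Characteristic polynomial det(A - λI) = λ^2 + 3λ - 18 = 0.
Eigenvalues λ = 3, -6.
For λ=3: (A-λI) row 1 is [27, -18], so an eigenvector is (-2, -3).
For λ=-6: (A-λI) row 1 is [36, -18], so an eigenvector is (-1, -2).
General solution: c_1e^(3t)(-2,-3) + c_2e^(-6t)(-1,-2).

x_1(t) = -2c_1e^(3t) - c_2e^(-6t), x_2(t) = -3c_1e^(3t) - 2c_2e^(-6t)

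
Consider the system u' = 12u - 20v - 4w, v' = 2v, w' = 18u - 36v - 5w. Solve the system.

u(t) = K_1e^(4t) + 2K_2e^(2t) + 4K_3e^(3t), v(t) = K_2e^(2t), w(t) = 2K_1e^(4t) + 9K_3e^(3t)

Coefficient matrix A = [[12, -20, -4], [0, 2, 0], [18, -36, -5]].
det(A - λI) = 0 gives eigenvalues λ = 4, 2, 3.
For λ=4: eigenvector (1,0,2).
For λ=2: eigenvector (2,1,0).
For λ=3: eigenvector (4,0,9).
General solution: K_1e^(4t)(1,0,2) + K_2e^(2t)(2,1,0) + K_3e^(3t)(4,0,9).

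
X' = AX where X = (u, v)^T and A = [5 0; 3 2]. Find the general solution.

Coefficient matrix A = [[5, 0], [3, 2]].
Characteristic polynomial det(A - λI) = λ^2 - 7λ + 10 = 0.
Eigenvalues λ = 2, 5.
For λ=2: (A-λI) row 1 is [3, 0], so an eigenvector is (0, -1).
For λ=5: (A-λI) row 2 is [3, -3], so an eigenvector is (1, 1).
General solution: C_1e^(2t)(0,-1) + C_2e^(5t)(1,1).

u(t) = C_2e^(5t), v(t) = -C_1e^(2t) + C_2e^(5t)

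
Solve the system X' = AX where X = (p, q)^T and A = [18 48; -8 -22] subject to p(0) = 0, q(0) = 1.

Coefficient matrix A = [[18, 48], [-8, -22]].
Characteristic polynomial det(A - λI) = λ^2 + 4λ - 12 = 0.
Eigenvalues λ = -6, 2.
For λ=-6: (A-λI) row 1 is [24, 48], so an eigenvector is (2, -1).
For λ=2: (A-λI) row 1 is [16, 48], so an eigenvector is (-3, 1).
General solution: c_1e^(-6t)(2,-1) + c_2e^(2t)(-3,1).
Applying p(0)=0, q(0)=1 gives c_1=-3, c_2=-2.

p(t) = 6e^(2t) - 6e^(-6t), q(t) = -2e^(2t) + 3e^(-6t)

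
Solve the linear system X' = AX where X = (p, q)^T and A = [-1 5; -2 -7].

p(t) = -C_1e^(-4t)sin(t) - 2C_1e^(-4t)cos(t) - 2C_2e^(-4t)sin(t) + C_2e^(-4t)cos(t), q(t) = C_1e^(-4t)sin(t) + C_1e^(-4t)cos(t) + C_2e^(-4t)sin(t) - C_2e^(-4t)cos(t)

Coefficient matrix A = [[-1, 5], [-2, -7]].
Characteristic polynomial det(A - λI) = λ^2 + 8λ + 17 = 0.
Eigenvalues λ = -4 ± i (complex conjugate pair).
For λ=-4+i: an eigenvector is (-2,1) - i(-1,1) = (-2 + i, 1 - i).
A real fundamental pair from Re and Im of e^((-4+i)t)v: X_1 = e^(-4t)(cos(t)·(-2,1) + sin(t)·(-1,1)), X_2 = e^(-4t)(sin(t)·(-2,1) - cos(t)·(-1,1)).
General solution: C_1X_1 + C_2X_2.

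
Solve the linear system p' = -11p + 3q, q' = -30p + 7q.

Coefficient matrix A = [[-11, 3], [-30, 7]].
Characteristic polynomial det(A - λI) = λ^2 + 4λ + 13 = 0.
Eigenvalues λ = -2 ± 3i (complex conjugate pair).
For λ=-2+3i: an eigenvector is (-1,-3) - i(0,1) = (-1, -3 - i).
A real fundamental pair from Re and Im of e^((-2+3i)t)v: X_1 = e^(-2t)(cos(3t)·(-1,-3) + sin(3t)·(0,1)), X_2 = e^(-2t)(sin(3t)·(-1,-3) - cos(3t)·(0,1)).
General solution: K_1X_1 + K_2X_2.

p(t) = -K_1e^(-2t)cos(3t) - K_2e^(-2t)sin(3t), q(t) = K_1e^(-2t)sin(3t) - 3K_1e^(-2t)cos(3t) - 3K_2e^(-2t)sin(3t) - K_2e^(-2t)cos(3t)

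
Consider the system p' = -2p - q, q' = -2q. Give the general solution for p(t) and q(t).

p(t) = -C_1e^(-2t) - C_2te^(-2t) + C_2e^(-2t), q(t) = C_2e^(-2t)

Coefficient matrix A = [[-2, -1], [0, -2]].
Characteristic polynomial det(A - λI) = λ^2 + 4λ + 4 = 0.
Single eigenvalue λ = -2 with algebraic multiplicity 2.
Eigenvector v = (-1,0); generalized eigenvector w with (A-λI)w=v is (1,1).
General solution: e^(-2t)[C_1·v + C_2·(t·v + w)].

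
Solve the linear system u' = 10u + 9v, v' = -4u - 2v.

u(t) = 3C_1e^(4t) + 3C_2te^(4t) + 2C_2e^(4t), v(t) = -2C_1e^(4t) - 2C_2te^(4t) - C_2e^(4t)

Coefficient matrix A = [[10, 9], [-4, -2]].
Characteristic polynomial det(A - λI) = λ^2 - 8λ + 16 = 0.
Single eigenvalue λ = 4 with algebraic multiplicity 2.
Eigenvector v = (3,-2); generalized eigenvector w with (A-λI)w=v is (2,-1).
General solution: e^(4t)[C_1·v + C_2·(t·v + w)].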